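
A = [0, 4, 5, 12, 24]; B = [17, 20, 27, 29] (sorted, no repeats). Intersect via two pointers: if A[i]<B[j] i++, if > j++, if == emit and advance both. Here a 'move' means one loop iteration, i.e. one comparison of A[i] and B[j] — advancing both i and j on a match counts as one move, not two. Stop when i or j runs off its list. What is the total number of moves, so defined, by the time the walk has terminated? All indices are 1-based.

7 moves

i=1 j=1: 0<17, i++
i=2 j=1: 4<17, i++
i=3 j=1: 5<17, i++
i=4 j=1: 12<17, i++
i=5 j=1: 24>17, j++
i=5 j=2: 24>20, j++
i=5 j=3: 24<27, i++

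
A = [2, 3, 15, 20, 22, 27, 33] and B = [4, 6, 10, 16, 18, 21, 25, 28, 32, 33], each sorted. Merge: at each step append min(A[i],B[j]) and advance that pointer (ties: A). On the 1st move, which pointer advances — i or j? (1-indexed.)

i=1 j=1: A[i]=2<=B[j]=4 take 2, i++

i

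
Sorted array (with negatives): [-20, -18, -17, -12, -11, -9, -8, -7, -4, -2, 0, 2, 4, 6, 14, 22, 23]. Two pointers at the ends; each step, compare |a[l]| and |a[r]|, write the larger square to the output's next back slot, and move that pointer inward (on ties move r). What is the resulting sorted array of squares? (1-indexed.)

l=1 r=17: |-20|<=|23| out[17]=529, r--
l=1 r=16: |-20|<=|22| out[16]=484, r--
l=1 r=15: |-20|>|14| out[15]=400, l++
l=2 r=15: |-18|>|14| out[14]=324, l++
l=3 r=15: |-17|>|14| out[13]=289, l++
l=4 r=15: |-12|<=|14| out[12]=196, r--
l=4 r=14: |-12|>|6| out[11]=144, l++
l=5 r=14: |-11|>|6| out[10]=121, l++
l=6 r=14: |-9|>|6| out[9]=81, l++
l=7 r=14: |-8|>|6| out[8]=64, l++
l=8 r=14: |-7|>|6| out[7]=49, l++
l=9 r=14: |-4|<=|6| out[6]=36, r--
l=9 r=13: |-4|<=|4| out[5]=16, r--
l=9 r=12: |-4|>|2| out[4]=16, l++
l=10 r=12: |-2|<=|2| out[3]=4, r--
l=10 r=11: |-2|>|0| out[2]=4, l++
l=11 r=11: |0|<=|0| out[1]=0, r--

[0, 4, 4, 16, 16, 36, 49, 64, 81, 121, 144, 196, 289, 324, 400, 484, 529]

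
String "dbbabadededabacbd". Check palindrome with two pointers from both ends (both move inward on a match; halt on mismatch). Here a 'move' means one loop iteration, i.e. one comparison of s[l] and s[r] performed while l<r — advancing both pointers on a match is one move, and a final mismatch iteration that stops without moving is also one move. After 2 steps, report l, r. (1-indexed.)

l=3, r=15

l=1 r=17: 'd'=='d', l++,r--
l=2 r=16: 'b'=='b', l++,r--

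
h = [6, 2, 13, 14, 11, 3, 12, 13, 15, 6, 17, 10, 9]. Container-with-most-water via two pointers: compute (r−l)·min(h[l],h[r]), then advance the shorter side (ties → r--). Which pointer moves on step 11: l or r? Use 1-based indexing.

l

[1,13] min(6,9)*12=72 best=72 * → l++
[2,13] min(2,9)*11=22 best=72 → l++
[3,13] min(13,9)*10=90 best=90 * → r--
[3,12] min(13,10)*9=90 best=90 → r--
[3,11] min(13,17)*8=104 best=104 * → l++
[4,11] min(14,17)*7=98 best=104 → l++
[5,11] min(11,17)*6=66 best=104 → l++
[6,11] min(3,17)*5=15 best=104 → l++
[7,11] min(12,17)*4=48 best=104 → l++
[8,11] min(13,17)*3=39 best=104 → l++
[9,11] min(15,17)*2=30 best=104 → l++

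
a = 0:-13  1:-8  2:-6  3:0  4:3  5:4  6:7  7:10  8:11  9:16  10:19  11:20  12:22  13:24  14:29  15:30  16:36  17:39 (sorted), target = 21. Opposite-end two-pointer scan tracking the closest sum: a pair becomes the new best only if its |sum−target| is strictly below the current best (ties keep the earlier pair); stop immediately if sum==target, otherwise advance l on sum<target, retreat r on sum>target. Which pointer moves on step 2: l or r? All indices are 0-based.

r

[0,17] -13+39=26 d=5 * → r--
[0,16] -13+36=23 d=2 * → r--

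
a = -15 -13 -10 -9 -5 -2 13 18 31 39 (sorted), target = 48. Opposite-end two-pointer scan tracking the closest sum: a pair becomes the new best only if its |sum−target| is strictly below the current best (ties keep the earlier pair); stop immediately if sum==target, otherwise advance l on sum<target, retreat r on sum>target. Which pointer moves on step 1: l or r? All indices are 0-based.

l=0 r=9: -15+39=24 d=24 *, l++

l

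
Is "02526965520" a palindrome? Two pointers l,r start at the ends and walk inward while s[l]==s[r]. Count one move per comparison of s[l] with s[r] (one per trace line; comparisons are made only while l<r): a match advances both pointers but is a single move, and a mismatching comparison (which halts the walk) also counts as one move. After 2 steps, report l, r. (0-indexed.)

l=2, r=8

l=0 r=10: '0'=='0', l++,r--
l=1 r=9: '2'=='2', l++,r--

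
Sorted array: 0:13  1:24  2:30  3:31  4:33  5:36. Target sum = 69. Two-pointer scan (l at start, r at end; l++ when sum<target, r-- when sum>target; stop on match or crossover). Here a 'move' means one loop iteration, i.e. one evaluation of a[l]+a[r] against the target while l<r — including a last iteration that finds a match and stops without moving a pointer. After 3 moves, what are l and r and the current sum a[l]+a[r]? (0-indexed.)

l=3, r=5, sum=67

l=0 r=5: 13+36=49 <69, l++
l=1 r=5: 24+36=60 <69, l++
l=2 r=5: 30+36=66 <69, l++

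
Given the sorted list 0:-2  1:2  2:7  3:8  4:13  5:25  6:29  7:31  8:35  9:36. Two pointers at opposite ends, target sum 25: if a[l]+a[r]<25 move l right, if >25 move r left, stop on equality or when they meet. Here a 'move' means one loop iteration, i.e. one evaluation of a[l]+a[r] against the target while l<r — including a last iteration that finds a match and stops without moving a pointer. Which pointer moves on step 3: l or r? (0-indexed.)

r

l=0 r=9: -2+36=34 >25, r--
l=0 r=8: -2+35=33 >25, r--
l=0 r=7: -2+31=29 >25, r--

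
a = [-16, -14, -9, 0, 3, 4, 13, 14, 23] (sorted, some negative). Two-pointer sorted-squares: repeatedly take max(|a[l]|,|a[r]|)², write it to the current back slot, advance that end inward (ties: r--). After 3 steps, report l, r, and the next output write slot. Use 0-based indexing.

[0,8] |-16|<=|23| out[8]=529 → r--
[0,7] |-16|>|14| out[7]=256 → l++
[1,7] |-14|<=|14| out[6]=196 → r--

l=1, r=6, next write slot=5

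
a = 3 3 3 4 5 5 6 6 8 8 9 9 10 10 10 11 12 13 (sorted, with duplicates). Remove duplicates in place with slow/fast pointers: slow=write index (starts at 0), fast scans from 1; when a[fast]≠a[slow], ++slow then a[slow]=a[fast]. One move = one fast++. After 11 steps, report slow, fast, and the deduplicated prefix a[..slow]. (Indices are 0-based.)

slow=5, fast=12, prefix=[3, 4, 5, 6, 8, 9]

slow=0 fast=1: a[fast]=3=a[slow] dup, fast++
slow=0 fast=2: a[fast]=3=a[slow] dup, fast++
slow=0 fast=3: a[fast]=4≠a[slow]=3 write a[1]=4, slow++,fast++
slow=1 fast=4: a[fast]=5≠a[slow]=4 write a[2]=5, slow++,fast++
slow=2 fast=5: a[fast]=5=a[slow] dup, fast++
slow=2 fast=6: a[fast]=6≠a[slow]=5 write a[3]=6, slow++,fast++
slow=3 fast=7: a[fast]=6=a[slow] dup, fast++
slow=3 fast=8: a[fast]=8≠a[slow]=6 write a[4]=8, slow++,fast++
slow=4 fast=9: a[fast]=8=a[slow] dup, fast++
slow=4 fast=10: a[fast]=9≠a[slow]=8 write a[5]=9, slow++,fast++
slow=5 fast=11: a[fast]=9=a[slow] dup, fast++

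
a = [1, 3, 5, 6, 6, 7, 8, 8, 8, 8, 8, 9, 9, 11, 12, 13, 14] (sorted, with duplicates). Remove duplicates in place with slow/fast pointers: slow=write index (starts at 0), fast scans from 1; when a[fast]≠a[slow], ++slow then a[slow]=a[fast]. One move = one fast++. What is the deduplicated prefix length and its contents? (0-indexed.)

slow=0 fast=1: a[fast]=3≠a[slow]=1 write a[1]=3, slow++,fast++
slow=1 fast=2: a[fast]=5≠a[slow]=3 write a[2]=5, slow++,fast++
slow=2 fast=3: a[fast]=6≠a[slow]=5 write a[3]=6, slow++,fast++
slow=3 fast=4: a[fast]=6=a[slow] dup, fast++
slow=3 fast=5: a[fast]=7≠a[slow]=6 write a[4]=7, slow++,fast++
slow=4 fast=6: a[fast]=8≠a[slow]=7 write a[5]=8, slow++,fast++
slow=5 fast=7: a[fast]=8=a[slow] dup, fast++
slow=5 fast=8: a[fast]=8=a[slow] dup, fast++
slow=5 fast=9: a[fast]=8=a[slow] dup, fast++
slow=5 fast=10: a[fast]=8=a[slow] dup, fast++
slow=5 fast=11: a[fast]=9≠a[slow]=8 write a[6]=9, slow++,fast++
slow=6 fast=12: a[fast]=9=a[slow] dup, fast++
slow=6 fast=13: a[fast]=11≠a[slow]=9 write a[7]=11, slow++,fast++
slow=7 fast=14: a[fast]=12≠a[slow]=11 write a[8]=12, slow++,fast++
slow=8 fast=15: a[fast]=13≠a[slow]=12 write a[9]=13, slow++,fast++
slow=9 fast=16: a[fast]=14≠a[slow]=13 write a[10]=14, slow++,fast++

length 11; prefix = [1, 3, 5, 6, 7, 8, 9, 11, 12, 13, 14]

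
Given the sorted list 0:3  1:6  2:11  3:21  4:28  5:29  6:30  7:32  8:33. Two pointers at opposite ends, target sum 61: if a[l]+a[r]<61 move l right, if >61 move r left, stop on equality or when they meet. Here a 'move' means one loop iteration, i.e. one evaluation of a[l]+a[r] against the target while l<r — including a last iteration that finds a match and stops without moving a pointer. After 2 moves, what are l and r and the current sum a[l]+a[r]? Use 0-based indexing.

l=2, r=8, sum=44

[0,8] 3+33=36 <61 → l++
[1,8] 6+33=39 <61 → l++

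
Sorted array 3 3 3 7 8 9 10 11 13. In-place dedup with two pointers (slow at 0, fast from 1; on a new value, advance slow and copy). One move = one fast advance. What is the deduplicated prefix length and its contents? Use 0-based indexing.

(s=0,f=1) a[fast]=3=a[slow] dup → fast++
(s=0,f=2) a[fast]=3=a[slow] dup → fast++
(s=0,f=3) a[fast]=7≠a[slow]=3 write a[1]=7 → slow++,fast++
(s=1,f=4) a[fast]=8≠a[slow]=7 write a[2]=8 → slow++,fast++
(s=2,f=5) a[fast]=9≠a[slow]=8 write a[3]=9 → slow++,fast++
(s=3,f=6) a[fast]=10≠a[slow]=9 write a[4]=10 → slow++,fast++
(s=4,f=7) a[fast]=11≠a[slow]=10 write a[5]=11 → slow++,fast++
(s=5,f=8) a[fast]=13≠a[slow]=11 write a[6]=13 → slow++,fast++

length 7; prefix = [3, 7, 8, 9, 10, 11, 13]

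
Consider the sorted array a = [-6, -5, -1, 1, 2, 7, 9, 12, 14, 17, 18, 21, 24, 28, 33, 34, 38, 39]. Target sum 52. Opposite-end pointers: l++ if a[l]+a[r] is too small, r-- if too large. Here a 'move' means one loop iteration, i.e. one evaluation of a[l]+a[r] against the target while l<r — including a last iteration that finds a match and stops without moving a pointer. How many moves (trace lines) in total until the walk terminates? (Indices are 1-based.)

10 moves

[1,18] -6+39=33 <52 → l++
[2,18] -5+39=34 <52 → l++
[3,18] -1+39=38 <52 → l++
[4,18] 1+39=40 <52 → l++
[5,18] 2+39=41 <52 → l++
[6,18] 7+39=46 <52 → l++
[7,18] 9+39=48 <52 → l++
[8,18] 12+39=51 <52 → l++
[9,18] 14+39=53 >52 → r--
[9,17] 14+38=52 → found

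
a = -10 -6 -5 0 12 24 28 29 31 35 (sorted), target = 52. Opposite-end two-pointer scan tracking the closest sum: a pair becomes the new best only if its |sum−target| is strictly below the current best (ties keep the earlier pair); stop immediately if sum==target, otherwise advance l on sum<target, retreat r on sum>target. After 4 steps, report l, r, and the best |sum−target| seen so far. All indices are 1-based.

l=5, r=10, best |Δ|=17

[1,10] -10+35=25 d=27 * → l++
[2,10] -6+35=29 d=23 * → l++
[3,10] -5+35=30 d=22 * → l++
[4,10] 0+35=35 d=17 * → l++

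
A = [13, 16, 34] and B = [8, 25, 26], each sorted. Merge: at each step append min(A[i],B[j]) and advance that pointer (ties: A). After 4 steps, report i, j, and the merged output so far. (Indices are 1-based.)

i=3, j=3, merged so far=[8, 13, 16, 25]

i=1 j=1: A[i]=13>B[j]=8 take 8, j++
i=1 j=2: A[i]=13<=B[j]=25 take 13, i++
i=2 j=2: A[i]=16<=B[j]=25 take 16, i++
i=3 j=2: A[i]=34>B[j]=25 take 25, j++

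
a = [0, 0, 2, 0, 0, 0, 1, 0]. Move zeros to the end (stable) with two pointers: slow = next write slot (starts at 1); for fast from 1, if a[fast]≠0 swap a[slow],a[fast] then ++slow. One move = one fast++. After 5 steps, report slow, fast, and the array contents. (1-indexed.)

slow=1 fast=1: a[fast]=0, fast++
slow=1 fast=2: a[fast]=0, fast++
slow=1 fast=3: a[fast]=2≠0 swap→a[1]=2, slow++,fast++
slow=2 fast=4: a[fast]=0, fast++
slow=2 fast=5: a[fast]=0, fast++

slow=2, fast=6, a=[2, 0, 0, 0, 0, 0, 1, 0]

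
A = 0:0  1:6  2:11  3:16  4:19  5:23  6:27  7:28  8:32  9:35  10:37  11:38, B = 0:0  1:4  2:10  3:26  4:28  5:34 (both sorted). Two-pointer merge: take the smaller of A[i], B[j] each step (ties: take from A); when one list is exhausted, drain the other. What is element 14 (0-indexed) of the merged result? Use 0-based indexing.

merged[14] = 34

i=0 j=0: A[i]=0<=B[j]=0 take 0, i++
i=1 j=0: A[i]=6>B[j]=0 take 0, j++
i=1 j=1: A[i]=6>B[j]=4 take 4, j++
i=1 j=2: A[i]=6<=B[j]=10 take 6, i++
i=2 j=2: A[i]=11>B[j]=10 take 10, j++
i=2 j=3: A[i]=11<=B[j]=26 take 11, i++
i=3 j=3: A[i]=16<=B[j]=26 take 16, i++
i=4 j=3: A[i]=19<=B[j]=26 take 19, i++
i=5 j=3: A[i]=23<=B[j]=26 take 23, i++
i=6 j=3: A[i]=27>B[j]=26 take 26, j++
i=6 j=4: A[i]=27<=B[j]=28 take 27, i++
i=7 j=4: A[i]=28<=B[j]=28 take 28, i++
i=8 j=4: A[i]=32>B[j]=28 take 28, j++
i=8 j=5: A[i]=32<=B[j]=34 take 32, i++
i=9 j=5: A[i]=35>B[j]=34 take 34, j++
i=9 j=6: B done, take A[i]=35, i++
i=10 j=6: B done, take A[i]=37, i++
i=11 j=6: B done, take A[i]=38, i++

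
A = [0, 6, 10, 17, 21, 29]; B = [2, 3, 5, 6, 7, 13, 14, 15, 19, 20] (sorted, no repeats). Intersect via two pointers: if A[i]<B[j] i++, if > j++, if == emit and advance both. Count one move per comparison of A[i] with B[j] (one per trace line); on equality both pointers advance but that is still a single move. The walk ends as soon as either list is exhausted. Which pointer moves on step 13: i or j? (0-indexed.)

[i=0,j=0] 0<2 → i++
[i=1,j=0] 6>2 → j++
[i=1,j=1] 6>3 → j++
[i=1,j=2] 6>5 → j++
[i=1,j=3] 6==6 emit → i++,j++
[i=2,j=4] 10>7 → j++
[i=2,j=5] 10<13 → i++
[i=3,j=5] 17>13 → j++
[i=3,j=6] 17>14 → j++
[i=3,j=7] 17>15 → j++
[i=3,j=8] 17<19 → i++
[i=4,j=8] 21>19 → j++
[i=4,j=9] 21>20 → j++

j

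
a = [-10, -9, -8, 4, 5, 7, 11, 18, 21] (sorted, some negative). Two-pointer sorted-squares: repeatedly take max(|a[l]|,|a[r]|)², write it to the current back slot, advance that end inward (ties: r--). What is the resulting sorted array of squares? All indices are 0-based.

[16, 25, 49, 64, 81, 100, 121, 324, 441]

[0,8] |-10|<=|21| out[8]=441 → r--
[0,7] |-10|<=|18| out[7]=324 → r--
[0,6] |-10|<=|11| out[6]=121 → r--
[0,5] |-10|>|7| out[5]=100 → l++
[1,5] |-9|>|7| out[4]=81 → l++
[2,5] |-8|>|7| out[3]=64 → l++
[3,5] |4|<=|7| out[2]=49 → r--
[3,4] |4|<=|5| out[1]=25 → r--
[3,3] |4|<=|4| out[0]=16 → r--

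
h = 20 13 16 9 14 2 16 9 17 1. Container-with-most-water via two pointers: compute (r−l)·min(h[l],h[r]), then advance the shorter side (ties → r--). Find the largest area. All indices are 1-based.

l=1 r=10: min(20,1)*9=9 best=9 *, r--
l=1 r=9: min(20,17)*8=136 best=136 *, r--
l=1 r=8: min(20,9)*7=63 best=136, r--
l=1 r=7: min(20,16)*6=96 best=136, r--
l=1 r=6: min(20,2)*5=10 best=136, r--
l=1 r=5: min(20,14)*4=56 best=136, r--
l=1 r=4: min(20,9)*3=27 best=136, r--
l=1 r=3: min(20,16)*2=32 best=136, r--
l=1 r=2: min(20,13)*1=13 best=136, r--

max area = 136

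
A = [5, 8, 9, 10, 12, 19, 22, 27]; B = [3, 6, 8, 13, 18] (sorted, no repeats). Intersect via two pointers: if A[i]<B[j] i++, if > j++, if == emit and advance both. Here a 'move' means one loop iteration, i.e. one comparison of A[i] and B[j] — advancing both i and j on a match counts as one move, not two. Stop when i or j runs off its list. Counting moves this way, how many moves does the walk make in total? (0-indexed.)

[i=0,j=0] 5>3 → j++
[i=0,j=1] 5<6 → i++
[i=1,j=1] 8>6 → j++
[i=1,j=2] 8==8 emit → i++,j++
[i=2,j=3] 9<13 → i++
[i=3,j=3] 10<13 → i++
[i=4,j=3] 12<13 → i++
[i=5,j=3] 19>13 → j++
[i=5,j=4] 19>18 → j++

9 moves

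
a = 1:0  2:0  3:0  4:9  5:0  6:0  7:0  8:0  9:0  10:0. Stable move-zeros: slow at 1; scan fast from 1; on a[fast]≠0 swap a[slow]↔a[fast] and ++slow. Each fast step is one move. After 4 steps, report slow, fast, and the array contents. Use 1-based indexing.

slow=2, fast=5, a=[9, 0, 0, 0, 0, 0, 0, 0, 0, 0]

slow=1 fast=1: a[fast]=0, fast++
slow=1 fast=2: a[fast]=0, fast++
slow=1 fast=3: a[fast]=0, fast++
slow=1 fast=4: a[fast]=9≠0 swap→a[1]=9, slow++,fast++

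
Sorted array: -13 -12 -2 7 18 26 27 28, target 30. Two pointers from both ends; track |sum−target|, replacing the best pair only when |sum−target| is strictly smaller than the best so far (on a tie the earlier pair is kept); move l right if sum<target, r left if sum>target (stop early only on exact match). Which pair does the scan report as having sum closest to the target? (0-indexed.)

[0,7] -13+28=15 d=15 * → l++
[1,7] -12+28=16 d=14 * → l++
[2,7] -2+28=26 d=4 * → l++
[3,7] 7+28=35 d=5 → r--
[3,6] 7+27=34 d=4 → r--
[3,5] 7+26=33 d=3 * → r--
[3,4] 7+18=25 d=5 → l++

pair (7, 26) with sum 33 (|Δ|=3)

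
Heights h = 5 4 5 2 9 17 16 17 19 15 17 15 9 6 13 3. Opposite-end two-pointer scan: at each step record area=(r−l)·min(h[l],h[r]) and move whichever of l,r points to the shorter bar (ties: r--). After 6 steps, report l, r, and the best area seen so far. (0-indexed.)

l=5, r=14, best area=90

l=0 r=15: min(5,3)*15=45 best=45 *, r--
l=0 r=14: min(5,13)*14=70 best=70 *, l++
l=1 r=14: min(4,13)*13=52 best=70, l++
l=2 r=14: min(5,13)*12=60 best=70, l++
l=3 r=14: min(2,13)*11=22 best=70, l++
l=4 r=14: min(9,13)*10=90 best=90 *, l++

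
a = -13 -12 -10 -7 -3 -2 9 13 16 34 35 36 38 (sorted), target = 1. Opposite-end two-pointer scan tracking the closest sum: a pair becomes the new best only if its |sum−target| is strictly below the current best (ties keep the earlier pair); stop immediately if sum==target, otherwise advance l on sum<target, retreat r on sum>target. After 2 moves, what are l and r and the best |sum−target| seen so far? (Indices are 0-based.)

l=0, r=10, best |Δ|=22

[0,12] -13+38=25 d=24 * → r--
[0,11] -13+36=23 d=22 * → r--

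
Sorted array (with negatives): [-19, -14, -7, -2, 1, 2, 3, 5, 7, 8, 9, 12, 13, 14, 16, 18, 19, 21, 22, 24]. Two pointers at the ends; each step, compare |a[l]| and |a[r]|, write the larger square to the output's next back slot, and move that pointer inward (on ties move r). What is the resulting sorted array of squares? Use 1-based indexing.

[1, 4, 4, 9, 25, 49, 49, 64, 81, 144, 169, 196, 196, 256, 324, 361, 361, 441, 484, 576]

[1,20] |-19|<=|24| out[20]=576 → r--
[1,19] |-19|<=|22| out[19]=484 → r--
[1,18] |-19|<=|21| out[18]=441 → r--
[1,17] |-19|<=|19| out[17]=361 → r--
[1,16] |-19|>|18| out[16]=361 → l++
[2,16] |-14|<=|18| out[15]=324 → r--
[2,15] |-14|<=|16| out[14]=256 → r--
[2,14] |-14|<=|14| out[13]=196 → r--
[2,13] |-14|>|13| out[12]=196 → l++
[3,13] |-7|<=|13| out[11]=169 → r--
[3,12] |-7|<=|12| out[10]=144 → r--
[3,11] |-7|<=|9| out[9]=81 → r--
[3,10] |-7|<=|8| out[8]=64 → r--
[3,9] |-7|<=|7| out[7]=49 → r--
[3,8] |-7|>|5| out[6]=49 → l++
[4,8] |-2|<=|5| out[5]=25 → r--
[4,7] |-2|<=|3| out[4]=9 → r--
[4,6] |-2|<=|2| out[3]=4 → r--
[4,5] |-2|>|1| out[2]=4 → l++
[5,5] |1|<=|1| out[1]=1 → r--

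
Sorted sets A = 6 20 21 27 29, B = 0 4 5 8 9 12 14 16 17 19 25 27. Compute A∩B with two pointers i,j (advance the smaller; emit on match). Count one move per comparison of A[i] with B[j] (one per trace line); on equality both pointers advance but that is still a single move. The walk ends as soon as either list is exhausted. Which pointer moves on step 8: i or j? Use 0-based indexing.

i=0 j=0: 6>0, j++
i=0 j=1: 6>4, j++
i=0 j=2: 6>5, j++
i=0 j=3: 6<8, i++
i=1 j=3: 20>8, j++
i=1 j=4: 20>9, j++
i=1 j=5: 20>12, j++
i=1 j=6: 20>14, j++

j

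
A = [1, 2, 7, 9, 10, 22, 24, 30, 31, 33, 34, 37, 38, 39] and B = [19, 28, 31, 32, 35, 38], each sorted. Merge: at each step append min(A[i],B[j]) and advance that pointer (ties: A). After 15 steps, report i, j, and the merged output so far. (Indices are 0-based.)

[i=0,j=0] A[i]=1<=B[j]=19 take 1 → i++
[i=1,j=0] A[i]=2<=B[j]=19 take 2 → i++
[i=2,j=0] A[i]=7<=B[j]=19 take 7 → i++
[i=3,j=0] A[i]=9<=B[j]=19 take 9 → i++
[i=4,j=0] A[i]=10<=B[j]=19 take 10 → i++
[i=5,j=0] A[i]=22>B[j]=19 take 19 → j++
[i=5,j=1] A[i]=22<=B[j]=28 take 22 → i++
[i=6,j=1] A[i]=24<=B[j]=28 take 24 → i++
[i=7,j=1] A[i]=30>B[j]=28 take 28 → j++
[i=7,j=2] A[i]=30<=B[j]=31 take 30 → i++
[i=8,j=2] A[i]=31<=B[j]=31 take 31 → i++
[i=9,j=2] A[i]=33>B[j]=31 take 31 → j++
[i=9,j=3] A[i]=33>B[j]=32 take 32 → j++
[i=9,j=4] A[i]=33<=B[j]=35 take 33 → i++
[i=10,j=4] A[i]=34<=B[j]=35 take 34 → i++

i=11, j=4, merged so far=[1, 2, 7, 9, 10, 19, 22, 24, 28, 30, 31, 31, 32, 33, 34]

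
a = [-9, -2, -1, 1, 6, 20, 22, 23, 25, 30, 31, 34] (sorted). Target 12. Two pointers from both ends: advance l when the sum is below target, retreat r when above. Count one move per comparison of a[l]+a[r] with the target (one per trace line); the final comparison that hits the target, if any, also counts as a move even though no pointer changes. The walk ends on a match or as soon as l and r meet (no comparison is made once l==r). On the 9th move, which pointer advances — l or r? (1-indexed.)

l

[1,12] -9+34=25 >12 → r--
[1,11] -9+31=22 >12 → r--
[1,10] -9+30=21 >12 → r--
[1,9] -9+25=16 >12 → r--
[1,8] -9+23=14 >12 → r--
[1,7] -9+22=13 >12 → r--
[1,6] -9+20=11 <12 → l++
[2,6] -2+20=18 >12 → r--
[2,5] -2+6=4 <12 → l++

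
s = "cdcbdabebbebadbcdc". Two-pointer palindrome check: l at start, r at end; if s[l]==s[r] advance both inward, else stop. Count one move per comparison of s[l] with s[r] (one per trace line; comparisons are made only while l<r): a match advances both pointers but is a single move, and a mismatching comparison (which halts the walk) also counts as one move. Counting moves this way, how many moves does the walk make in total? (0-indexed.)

[0,17] 'c'=='c' → l++,r--
[1,16] 'd'=='d' → l++,r--
[2,15] 'c'=='c' → l++,r--
[3,14] 'b'=='b' → l++,r--
[4,13] 'd'=='d' → l++,r--
[5,12] 'a'=='a' → l++,r--
[6,11] 'b'=='b' → l++,r--
[7,10] 'e'=='e' → l++,r--
[8,9] 'b'=='b' → l++,r--

9 moves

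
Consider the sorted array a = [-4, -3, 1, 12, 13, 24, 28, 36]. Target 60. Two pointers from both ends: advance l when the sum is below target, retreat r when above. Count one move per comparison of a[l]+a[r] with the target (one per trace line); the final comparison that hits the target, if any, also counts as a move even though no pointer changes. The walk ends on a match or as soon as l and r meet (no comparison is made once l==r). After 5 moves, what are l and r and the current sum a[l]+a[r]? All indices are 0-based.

l=5, r=7, sum=60

[0,7] -4+36=32 <60 → l++
[1,7] -3+36=33 <60 → l++
[2,7] 1+36=37 <60 → l++
[3,7] 12+36=48 <60 → l++
[4,7] 13+36=49 <60 → l++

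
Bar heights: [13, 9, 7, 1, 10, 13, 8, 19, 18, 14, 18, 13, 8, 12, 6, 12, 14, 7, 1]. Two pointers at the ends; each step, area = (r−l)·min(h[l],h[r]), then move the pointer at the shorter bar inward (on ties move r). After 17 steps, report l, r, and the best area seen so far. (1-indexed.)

l=1 r=19: min(13,1)*18=18 best=18 *, r--
l=1 r=18: min(13,7)*17=119 best=119 *, r--
l=1 r=17: min(13,14)*16=208 best=208 *, l++
l=2 r=17: min(9,14)*15=135 best=208, l++
l=3 r=17: min(7,14)*14=98 best=208, l++
l=4 r=17: min(1,14)*13=13 best=208, l++
l=5 r=17: min(10,14)*12=120 best=208, l++
l=6 r=17: min(13,14)*11=143 best=208, l++
l=7 r=17: min(8,14)*10=80 best=208, l++
l=8 r=17: min(19,14)*9=126 best=208, r--
l=8 r=16: min(19,12)*8=96 best=208, r--
l=8 r=15: min(19,6)*7=42 best=208, r--
l=8 r=14: min(19,12)*6=72 best=208, r--
l=8 r=13: min(19,8)*5=40 best=208, r--
l=8 r=12: min(19,13)*4=52 best=208, r--
l=8 r=11: min(19,18)*3=54 best=208, r--
l=8 r=10: min(19,14)*2=28 best=208, r--

l=8, r=9, best area=208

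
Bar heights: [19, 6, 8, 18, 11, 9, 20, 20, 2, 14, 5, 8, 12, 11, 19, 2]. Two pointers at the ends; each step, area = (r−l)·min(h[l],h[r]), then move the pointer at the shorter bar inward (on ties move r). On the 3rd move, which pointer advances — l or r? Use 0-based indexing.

r

[0,15] min(19,2)*15=30 best=30 * → r--
[0,14] min(19,19)*14=266 best=266 * → r--
[0,13] min(19,11)*13=143 best=266 → r--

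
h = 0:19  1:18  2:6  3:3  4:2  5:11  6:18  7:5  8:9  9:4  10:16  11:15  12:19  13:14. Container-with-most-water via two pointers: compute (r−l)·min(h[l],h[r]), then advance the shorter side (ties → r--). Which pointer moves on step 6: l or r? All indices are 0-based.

l=0 r=13: min(19,14)*13=182 best=182 *, r--
l=0 r=12: min(19,19)*12=228 best=228 *, r--
l=0 r=11: min(19,15)*11=165 best=228, r--
l=0 r=10: min(19,16)*10=160 best=228, r--
l=0 r=9: min(19,4)*9=36 best=228, r--
l=0 r=8: min(19,9)*8=72 best=228, r--

r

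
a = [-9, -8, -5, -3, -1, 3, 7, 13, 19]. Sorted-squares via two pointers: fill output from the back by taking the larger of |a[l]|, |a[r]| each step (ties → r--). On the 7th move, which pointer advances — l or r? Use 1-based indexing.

l=1 r=9: |-9|<=|19| out[9]=361, r--
l=1 r=8: |-9|<=|13| out[8]=169, r--
l=1 r=7: |-9|>|7| out[7]=81, l++
l=2 r=7: |-8|>|7| out[6]=64, l++
l=3 r=7: |-5|<=|7| out[5]=49, r--
l=3 r=6: |-5|>|3| out[4]=25, l++
l=4 r=6: |-3|<=|3| out[3]=9, r--

r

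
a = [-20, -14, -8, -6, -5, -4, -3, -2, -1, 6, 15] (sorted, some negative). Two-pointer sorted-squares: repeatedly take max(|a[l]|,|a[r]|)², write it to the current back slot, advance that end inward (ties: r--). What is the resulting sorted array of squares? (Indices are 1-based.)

[1, 4, 9, 16, 25, 36, 36, 64, 196, 225, 400]

[1,11] |-20|>|15| out[11]=400 → l++
[2,11] |-14|<=|15| out[10]=225 → r--
[2,10] |-14|>|6| out[9]=196 → l++
[3,10] |-8|>|6| out[8]=64 → l++
[4,10] |-6|<=|6| out[7]=36 → r--
[4,9] |-6|>|-1| out[6]=36 → l++
[5,9] |-5|>|-1| out[5]=25 → l++
[6,9] |-4|>|-1| out[4]=16 → l++
[7,9] |-3|>|-1| out[3]=9 → l++
[8,9] |-2|>|-1| out[2]=4 → l++
[9,9] |-1|<=|-1| out[1]=1 → r--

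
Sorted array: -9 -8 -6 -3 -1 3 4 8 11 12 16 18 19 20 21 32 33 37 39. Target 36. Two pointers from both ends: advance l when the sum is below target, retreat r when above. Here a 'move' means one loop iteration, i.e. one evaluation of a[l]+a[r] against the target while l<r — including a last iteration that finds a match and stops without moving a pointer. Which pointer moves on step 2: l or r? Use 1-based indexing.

[1,19] -9+39=30 <36 → l++
[2,19] -8+39=31 <36 → l++

l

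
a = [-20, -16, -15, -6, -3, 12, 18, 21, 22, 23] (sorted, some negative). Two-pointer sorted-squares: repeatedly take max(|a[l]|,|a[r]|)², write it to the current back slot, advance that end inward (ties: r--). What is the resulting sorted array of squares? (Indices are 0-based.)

l=0 r=9: |-20|<=|23| out[9]=529, r--
l=0 r=8: |-20|<=|22| out[8]=484, r--
l=0 r=7: |-20|<=|21| out[7]=441, r--
l=0 r=6: |-20|>|18| out[6]=400, l++
l=1 r=6: |-16|<=|18| out[5]=324, r--
l=1 r=5: |-16|>|12| out[4]=256, l++
l=2 r=5: |-15|>|12| out[3]=225, l++
l=3 r=5: |-6|<=|12| out[2]=144, r--
l=3 r=4: |-6|>|-3| out[1]=36, l++
l=4 r=4: |-3|<=|-3| out[0]=9, r--

[9, 36, 144, 225, 256, 324, 400, 441, 484, 529]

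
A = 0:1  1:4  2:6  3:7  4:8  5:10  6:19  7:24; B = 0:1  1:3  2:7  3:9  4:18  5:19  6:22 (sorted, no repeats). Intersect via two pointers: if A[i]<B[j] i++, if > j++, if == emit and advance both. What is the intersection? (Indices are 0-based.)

i=0 j=0: 1==1 emit, i++,j++
i=1 j=1: 4>3, j++
i=1 j=2: 4<7, i++
i=2 j=2: 6<7, i++
i=3 j=2: 7==7 emit, i++,j++
i=4 j=3: 8<9, i++
i=5 j=3: 10>9, j++
i=5 j=4: 10<18, i++
i=6 j=4: 19>18, j++
i=6 j=5: 19==19 emit, i++,j++
i=7 j=6: 24>22, j++

intersection = [1, 7, 19]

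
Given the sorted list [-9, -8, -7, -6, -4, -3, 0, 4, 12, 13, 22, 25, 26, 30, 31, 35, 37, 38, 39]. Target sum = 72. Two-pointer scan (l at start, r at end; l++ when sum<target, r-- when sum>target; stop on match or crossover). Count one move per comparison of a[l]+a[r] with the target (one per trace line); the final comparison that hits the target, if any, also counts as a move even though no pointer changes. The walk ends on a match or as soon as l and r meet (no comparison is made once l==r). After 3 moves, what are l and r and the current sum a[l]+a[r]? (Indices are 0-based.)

l=3, r=18, sum=33

l=0 r=18: -9+39=30 <72, l++
l=1 r=18: -8+39=31 <72, l++
l=2 r=18: -7+39=32 <72, l++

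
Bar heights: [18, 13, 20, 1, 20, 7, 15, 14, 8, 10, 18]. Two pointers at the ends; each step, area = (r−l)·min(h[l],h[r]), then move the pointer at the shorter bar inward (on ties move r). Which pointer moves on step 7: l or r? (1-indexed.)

l

[1,11] min(18,18)*10=180 best=180 * → r--
[1,10] min(18,10)*9=90 best=180 → r--
[1,9] min(18,8)*8=64 best=180 → r--
[1,8] min(18,14)*7=98 best=180 → r--
[1,7] min(18,15)*6=90 best=180 → r--
[1,6] min(18,7)*5=35 best=180 → r--
[1,5] min(18,20)*4=72 best=180 → l++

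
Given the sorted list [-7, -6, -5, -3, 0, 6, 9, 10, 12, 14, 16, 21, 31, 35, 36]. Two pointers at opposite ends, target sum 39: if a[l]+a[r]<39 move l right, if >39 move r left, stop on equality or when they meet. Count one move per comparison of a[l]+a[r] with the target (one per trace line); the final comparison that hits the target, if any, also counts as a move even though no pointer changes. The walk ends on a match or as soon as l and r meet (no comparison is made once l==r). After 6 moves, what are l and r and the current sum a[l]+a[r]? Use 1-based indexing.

[1,15] -7+36=29 <39 → l++
[2,15] -6+36=30 <39 → l++
[3,15] -5+36=31 <39 → l++
[4,15] -3+36=33 <39 → l++
[5,15] 0+36=36 <39 → l++
[6,15] 6+36=42 >39 → r--

l=6, r=14, sum=41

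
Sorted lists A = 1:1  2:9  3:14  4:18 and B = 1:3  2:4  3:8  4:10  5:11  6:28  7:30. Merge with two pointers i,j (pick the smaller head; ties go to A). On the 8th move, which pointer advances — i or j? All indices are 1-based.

i

i=1 j=1: A[i]=1<=B[j]=3 take 1, i++
i=2 j=1: A[i]=9>B[j]=3 take 3, j++
i=2 j=2: A[i]=9>B[j]=4 take 4, j++
i=2 j=3: A[i]=9>B[j]=8 take 8, j++
i=2 j=4: A[i]=9<=B[j]=10 take 9, i++
i=3 j=4: A[i]=14>B[j]=10 take 10, j++
i=3 j=5: A[i]=14>B[j]=11 take 11, j++
i=3 j=6: A[i]=14<=B[j]=28 take 14, i++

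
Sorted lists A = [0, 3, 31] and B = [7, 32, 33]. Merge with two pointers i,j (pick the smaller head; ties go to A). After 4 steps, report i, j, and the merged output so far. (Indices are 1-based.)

i=1 j=1: A[i]=0<=B[j]=7 take 0, i++
i=2 j=1: A[i]=3<=B[j]=7 take 3, i++
i=3 j=1: A[i]=31>B[j]=7 take 7, j++
i=3 j=2: A[i]=31<=B[j]=32 take 31, i++

i=4, j=2, merged so far=[0, 3, 7, 31]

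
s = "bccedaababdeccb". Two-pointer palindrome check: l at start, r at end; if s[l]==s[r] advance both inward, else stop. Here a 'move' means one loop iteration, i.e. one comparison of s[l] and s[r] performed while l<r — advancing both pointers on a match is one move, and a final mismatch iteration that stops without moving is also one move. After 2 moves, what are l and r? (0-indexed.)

l=0 r=14: 'b'=='b', l++,r--
l=1 r=13: 'c'=='c', l++,r--

l=2, r=12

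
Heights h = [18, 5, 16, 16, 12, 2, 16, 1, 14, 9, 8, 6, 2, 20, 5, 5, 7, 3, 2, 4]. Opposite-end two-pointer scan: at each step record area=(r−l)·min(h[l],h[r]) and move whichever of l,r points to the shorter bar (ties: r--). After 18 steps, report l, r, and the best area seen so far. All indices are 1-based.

l=1 r=20: min(18,4)*19=76 best=76 *, r--
l=1 r=19: min(18,2)*18=36 best=76, r--
l=1 r=18: min(18,3)*17=51 best=76, r--
l=1 r=17: min(18,7)*16=112 best=112 *, r--
l=1 r=16: min(18,5)*15=75 best=112, r--
l=1 r=15: min(18,5)*14=70 best=112, r--
l=1 r=14: min(18,20)*13=234 best=234 *, l++
l=2 r=14: min(5,20)*12=60 best=234, l++
l=3 r=14: min(16,20)*11=176 best=234, l++
l=4 r=14: min(16,20)*10=160 best=234, l++
l=5 r=14: min(12,20)*9=108 best=234, l++
l=6 r=14: min(2,20)*8=16 best=234, l++
l=7 r=14: min(16,20)*7=112 best=234, l++
l=8 r=14: min(1,20)*6=6 best=234, l++
l=9 r=14: min(14,20)*5=70 best=234, l++
l=10 r=14: min(9,20)*4=36 best=234, l++
l=11 r=14: min(8,20)*3=24 best=234, l++
l=12 r=14: min(6,20)*2=12 best=234, l++

l=13, r=14, best area=234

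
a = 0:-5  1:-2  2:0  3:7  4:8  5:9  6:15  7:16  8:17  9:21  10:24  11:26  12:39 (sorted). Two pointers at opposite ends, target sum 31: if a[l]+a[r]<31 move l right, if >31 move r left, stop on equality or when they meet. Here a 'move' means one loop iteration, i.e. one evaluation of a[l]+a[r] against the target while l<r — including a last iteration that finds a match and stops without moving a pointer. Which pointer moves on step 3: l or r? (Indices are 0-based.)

l=0 r=12: -5+39=34 >31, r--
l=0 r=11: -5+26=21 <31, l++
l=1 r=11: -2+26=24 <31, l++

l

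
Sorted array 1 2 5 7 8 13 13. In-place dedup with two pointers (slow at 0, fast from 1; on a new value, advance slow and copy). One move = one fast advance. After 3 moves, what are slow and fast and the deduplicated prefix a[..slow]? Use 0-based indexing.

slow=3, fast=4, prefix=[1, 2, 5, 7]

(s=0,f=1) a[fast]=2≠a[slow]=1 write a[1]=2 → slow++,fast++
(s=1,f=2) a[fast]=5≠a[slow]=2 write a[2]=5 → slow++,fast++
(s=2,f=3) a[fast]=7≠a[slow]=5 write a[3]=7 → slow++,fast++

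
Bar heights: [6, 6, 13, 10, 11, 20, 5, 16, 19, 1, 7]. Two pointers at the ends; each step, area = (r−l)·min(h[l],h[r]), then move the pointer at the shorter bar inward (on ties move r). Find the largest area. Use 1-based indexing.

max area = 78

[1,11] min(6,7)*10=60 best=60 * → l++
[2,11] min(6,7)*9=54 best=60 → l++
[3,11] min(13,7)*8=56 best=60 → r--
[3,10] min(13,1)*7=7 best=60 → r--
[3,9] min(13,19)*6=78 best=78 * → l++
[4,9] min(10,19)*5=50 best=78 → l++
[5,9] min(11,19)*4=44 best=78 → l++
[6,9] min(20,19)*3=57 best=78 → r--
[6,8] min(20,16)*2=32 best=78 → r--
[6,7] min(20,5)*1=5 best=78 → r--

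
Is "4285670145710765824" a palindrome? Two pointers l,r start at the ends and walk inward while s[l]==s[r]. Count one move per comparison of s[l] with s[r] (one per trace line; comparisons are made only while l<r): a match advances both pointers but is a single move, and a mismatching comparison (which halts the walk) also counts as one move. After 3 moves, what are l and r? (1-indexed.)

l=1 r=19: '4'=='4', l++,r--
l=2 r=18: '2'=='2', l++,r--
l=3 r=17: '8'=='8', l++,r--

l=4, r=16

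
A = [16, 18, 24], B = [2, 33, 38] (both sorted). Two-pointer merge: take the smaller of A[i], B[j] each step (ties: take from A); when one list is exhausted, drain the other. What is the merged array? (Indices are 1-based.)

[2, 16, 18, 24, 33, 38]

[i=1,j=1] A[i]=16>B[j]=2 take 2 → j++
[i=1,j=2] A[i]=16<=B[j]=33 take 16 → i++
[i=2,j=2] A[i]=18<=B[j]=33 take 18 → i++
[i=3,j=2] A[i]=24<=B[j]=33 take 24 → i++
[i=4,j=2] A done, take B[j]=33 → j++
[i=4,j=3] A done, take B[j]=38 → j++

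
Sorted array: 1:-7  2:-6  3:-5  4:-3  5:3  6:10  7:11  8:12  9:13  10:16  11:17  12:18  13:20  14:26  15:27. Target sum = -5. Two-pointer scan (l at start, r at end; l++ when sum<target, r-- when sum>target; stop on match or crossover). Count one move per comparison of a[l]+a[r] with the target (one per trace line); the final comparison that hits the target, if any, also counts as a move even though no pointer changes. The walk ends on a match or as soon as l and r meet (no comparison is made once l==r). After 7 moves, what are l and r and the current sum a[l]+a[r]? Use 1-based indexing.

l=1, r=8, sum=5

[1,15] -7+27=20 >-5 → r--
[1,14] -7+26=19 >-5 → r--
[1,13] -7+20=13 >-5 → r--
[1,12] -7+18=11 >-5 → r--
[1,11] -7+17=10 >-5 → r--
[1,10] -7+16=9 >-5 → r--
[1,9] -7+13=6 >-5 → r--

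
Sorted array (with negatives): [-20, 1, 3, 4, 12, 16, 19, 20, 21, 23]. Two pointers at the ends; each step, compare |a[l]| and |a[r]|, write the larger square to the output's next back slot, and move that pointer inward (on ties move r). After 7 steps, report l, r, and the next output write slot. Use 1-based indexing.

l=1 r=10: |-20|<=|23| out[10]=529, r--
l=1 r=9: |-20|<=|21| out[9]=441, r--
l=1 r=8: |-20|<=|20| out[8]=400, r--
l=1 r=7: |-20|>|19| out[7]=400, l++
l=2 r=7: |1|<=|19| out[6]=361, r--
l=2 r=6: |1|<=|16| out[5]=256, r--
l=2 r=5: |1|<=|12| out[4]=144, r--

l=2, r=4, next write slot=3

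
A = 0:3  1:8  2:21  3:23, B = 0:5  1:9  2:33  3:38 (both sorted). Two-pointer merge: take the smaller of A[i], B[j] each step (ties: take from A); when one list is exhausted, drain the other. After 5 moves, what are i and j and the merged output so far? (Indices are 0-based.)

i=3, j=2, merged so far=[3, 5, 8, 9, 21]

[i=0,j=0] A[i]=3<=B[j]=5 take 3 → i++
[i=1,j=0] A[i]=8>B[j]=5 take 5 → j++
[i=1,j=1] A[i]=8<=B[j]=9 take 8 → i++
[i=2,j=1] A[i]=21>B[j]=9 take 9 → j++
[i=2,j=2] A[i]=21<=B[j]=33 take 21 → i++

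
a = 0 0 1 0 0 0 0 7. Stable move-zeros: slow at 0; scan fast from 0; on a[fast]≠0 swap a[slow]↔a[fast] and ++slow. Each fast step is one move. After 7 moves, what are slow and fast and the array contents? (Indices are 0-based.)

(s=0,f=0) a[fast]=0 → fast++
(s=0,f=1) a[fast]=0 → fast++
(s=0,f=2) a[fast]=1≠0 swap→a[0]=1 → slow++,fast++
(s=1,f=3) a[fast]=0 → fast++
(s=1,f=4) a[fast]=0 → fast++
(s=1,f=5) a[fast]=0 → fast++
(s=1,f=6) a[fast]=0 → fast++

slow=1, fast=7, a=[1, 0, 0, 0, 0, 0, 0, 7]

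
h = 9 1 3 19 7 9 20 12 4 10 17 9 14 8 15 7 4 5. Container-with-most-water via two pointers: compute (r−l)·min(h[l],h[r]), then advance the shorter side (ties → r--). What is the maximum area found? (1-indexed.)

max area = 165

[1,18] min(9,5)*17=85 best=85 * → r--
[1,17] min(9,4)*16=64 best=85 → r--
[1,16] min(9,7)*15=105 best=105 * → r--
[1,15] min(9,15)*14=126 best=126 * → l++
[2,15] min(1,15)*13=13 best=126 → l++
[3,15] min(3,15)*12=36 best=126 → l++
[4,15] min(19,15)*11=165 best=165 * → r--
[4,14] min(19,8)*10=80 best=165 → r--
[4,13] min(19,14)*9=126 best=165 → r--
[4,12] min(19,9)*8=72 best=165 → r--
[4,11] min(19,17)*7=119 best=165 → r--
[4,10] min(19,10)*6=60 best=165 → r--
[4,9] min(19,4)*5=20 best=165 → r--
[4,8] min(19,12)*4=48 best=165 → r--
[4,7] min(19,20)*3=57 best=165 → l++
[5,7] min(7,20)*2=14 best=165 → l++
[6,7] min(9,20)*1=9 best=165 → l++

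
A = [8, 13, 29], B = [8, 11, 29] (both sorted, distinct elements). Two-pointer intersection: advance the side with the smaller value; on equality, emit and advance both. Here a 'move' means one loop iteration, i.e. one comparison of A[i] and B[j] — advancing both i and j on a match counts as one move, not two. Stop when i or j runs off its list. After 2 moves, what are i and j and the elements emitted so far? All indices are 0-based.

i=0 j=0: 8==8 emit, i++,j++
i=1 j=1: 13>11, j++

i=1, j=2, emitted=[8]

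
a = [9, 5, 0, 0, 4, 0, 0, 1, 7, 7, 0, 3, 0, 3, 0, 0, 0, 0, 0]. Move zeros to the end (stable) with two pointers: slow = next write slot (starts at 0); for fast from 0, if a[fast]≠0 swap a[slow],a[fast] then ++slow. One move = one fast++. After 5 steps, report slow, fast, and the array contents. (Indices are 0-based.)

slow=0 fast=0: a[fast]=9≠0 swap→a[0]=9, slow++,fast++
slow=1 fast=1: a[fast]=5≠0 swap→a[1]=5, slow++,fast++
slow=2 fast=2: a[fast]=0, fast++
slow=2 fast=3: a[fast]=0, fast++
slow=2 fast=4: a[fast]=4≠0 swap→a[2]=4, slow++,fast++

slow=3, fast=5, a=[9, 5, 4, 0, 0, 0, 0, 1, 7, 7, 0, 3, 0, 3, 0, 0, 0, 0, 0]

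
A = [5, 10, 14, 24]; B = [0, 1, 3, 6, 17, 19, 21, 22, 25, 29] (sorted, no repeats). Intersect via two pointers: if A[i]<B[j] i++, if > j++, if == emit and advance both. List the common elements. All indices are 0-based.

i=0 j=0: 5>0, j++
i=0 j=1: 5>1, j++
i=0 j=2: 5>3, j++
i=0 j=3: 5<6, i++
i=1 j=3: 10>6, j++
i=1 j=4: 10<17, i++
i=2 j=4: 14<17, i++
i=3 j=4: 24>17, j++
i=3 j=5: 24>19, j++
i=3 j=6: 24>21, j++
i=3 j=7: 24>22, j++
i=3 j=8: 24<25, i++

intersection = []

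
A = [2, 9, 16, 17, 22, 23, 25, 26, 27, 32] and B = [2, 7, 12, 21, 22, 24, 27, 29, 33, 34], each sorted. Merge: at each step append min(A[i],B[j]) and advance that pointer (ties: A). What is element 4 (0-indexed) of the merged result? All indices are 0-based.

merged[4] = 12

i=0 j=0: A[i]=2<=B[j]=2 take 2, i++
i=1 j=0: A[i]=9>B[j]=2 take 2, j++
i=1 j=1: A[i]=9>B[j]=7 take 7, j++
i=1 j=2: A[i]=9<=B[j]=12 take 9, i++
i=2 j=2: A[i]=16>B[j]=12 take 12, j++
i=2 j=3: A[i]=16<=B[j]=21 take 16, i++
i=3 j=3: A[i]=17<=B[j]=21 take 17, i++
i=4 j=3: A[i]=22>B[j]=21 take 21, j++
i=4 j=4: A[i]=22<=B[j]=22 take 22, i++
i=5 j=4: A[i]=23>B[j]=22 take 22, j++
i=5 j=5: A[i]=23<=B[j]=24 take 23, i++
i=6 j=5: A[i]=25>B[j]=24 take 24, j++
i=6 j=6: A[i]=25<=B[j]=27 take 25, i++
i=7 j=6: A[i]=26<=B[j]=27 take 26, i++
i=8 j=6: A[i]=27<=B[j]=27 take 27, i++
i=9 j=6: A[i]=32>B[j]=27 take 27, j++
i=9 j=7: A[i]=32>B[j]=29 take 29, j++
i=9 j=8: A[i]=32<=B[j]=33 take 32, i++
i=10 j=8: A done, take B[j]=33, j++
i=10 j=9: A done, take B[j]=34, j++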